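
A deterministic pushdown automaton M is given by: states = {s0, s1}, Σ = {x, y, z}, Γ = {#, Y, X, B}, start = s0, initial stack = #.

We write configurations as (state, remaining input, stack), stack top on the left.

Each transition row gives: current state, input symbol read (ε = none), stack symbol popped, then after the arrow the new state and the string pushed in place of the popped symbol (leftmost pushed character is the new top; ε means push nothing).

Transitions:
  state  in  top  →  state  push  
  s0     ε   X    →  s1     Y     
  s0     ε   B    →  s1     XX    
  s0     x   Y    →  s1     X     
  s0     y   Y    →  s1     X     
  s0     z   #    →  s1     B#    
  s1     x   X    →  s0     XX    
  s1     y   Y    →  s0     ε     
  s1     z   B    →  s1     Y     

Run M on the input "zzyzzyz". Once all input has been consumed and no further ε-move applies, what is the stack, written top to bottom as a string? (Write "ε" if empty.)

B#

(s0, zzyzzyz, #)
  read z, top #: go to s1, push B# → (s1, zyzzyz, B#)
  read z, top B: go to s1, push Y → (s1, yzzyz, Y#)
  read y, top Y: go to s0, push ε → (s0, zzyz, #)
  read z, top #: go to s1, push B# → (s1, zyz, B#)
  read z, top B: go to s1, push Y → (s1, yz, Y#)
  read y, top Y: go to s0, push ε → (s0, z, #)
  read z, top #: go to s1, push B# → (s1, ε, B#)
All input consumed in state s1 with stack B#.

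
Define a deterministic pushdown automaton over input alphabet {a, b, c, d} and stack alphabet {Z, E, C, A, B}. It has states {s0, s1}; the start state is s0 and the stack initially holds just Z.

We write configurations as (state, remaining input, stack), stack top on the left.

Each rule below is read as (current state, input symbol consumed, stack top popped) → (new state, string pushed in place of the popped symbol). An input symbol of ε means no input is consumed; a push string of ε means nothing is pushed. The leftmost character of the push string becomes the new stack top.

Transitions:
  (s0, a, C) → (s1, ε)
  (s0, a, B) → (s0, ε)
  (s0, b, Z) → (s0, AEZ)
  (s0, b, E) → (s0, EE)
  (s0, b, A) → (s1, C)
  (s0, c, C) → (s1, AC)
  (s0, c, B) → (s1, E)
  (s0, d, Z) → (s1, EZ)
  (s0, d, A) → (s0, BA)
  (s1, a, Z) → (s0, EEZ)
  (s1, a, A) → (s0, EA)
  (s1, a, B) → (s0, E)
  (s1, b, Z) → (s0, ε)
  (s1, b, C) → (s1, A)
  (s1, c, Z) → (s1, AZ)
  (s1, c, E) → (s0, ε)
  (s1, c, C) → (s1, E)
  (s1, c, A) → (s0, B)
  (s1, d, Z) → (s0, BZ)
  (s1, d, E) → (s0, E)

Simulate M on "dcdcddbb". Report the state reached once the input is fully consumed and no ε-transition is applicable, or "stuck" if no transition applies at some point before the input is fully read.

(s0, dcdcddbb, Z) ⊢ (s1, cdcddbb, EZ) ⊢ (s0, dcddbb, Z) ⊢ (s1, cddbb, EZ) ⊢ (s0, ddbb, Z) ⊢ (s1, dbb, EZ) ⊢ (s0, bb, EZ) ⊢ (s0, b, EEZ) ⊢ (s0, ε, EEEZ)
All input consumed; M is in state s0.

s0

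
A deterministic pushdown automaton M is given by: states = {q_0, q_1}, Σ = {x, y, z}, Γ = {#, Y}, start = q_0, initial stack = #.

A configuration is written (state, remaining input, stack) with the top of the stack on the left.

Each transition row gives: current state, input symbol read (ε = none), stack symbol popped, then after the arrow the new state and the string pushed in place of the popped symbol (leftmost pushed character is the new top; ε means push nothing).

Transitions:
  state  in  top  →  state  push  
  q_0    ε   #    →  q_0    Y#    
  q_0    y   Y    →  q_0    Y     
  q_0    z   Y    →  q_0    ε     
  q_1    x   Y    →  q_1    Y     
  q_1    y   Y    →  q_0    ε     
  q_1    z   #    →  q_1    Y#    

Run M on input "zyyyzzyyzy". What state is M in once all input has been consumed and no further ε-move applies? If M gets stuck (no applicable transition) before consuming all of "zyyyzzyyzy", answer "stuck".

(q_0, zyyyzzyyzy, #) ⊢ (q_0, zyyyzzyyzy, Y#) ⊢ (q_0, yyyzzyyzy, #) ⊢ (q_0, yyyzzyyzy, Y#) ⊢ (q_0, yyzzyyzy, Y#) ⊢ (q_0, yzzyyzy, Y#) ⊢ (q_0, zzyyzy, Y#) ⊢ (q_0, zyyzy, #) ⊢ (q_0, zyyzy, Y#) ⊢ (q_0, yyzy, #) ⊢ (q_0, yyzy, Y#) ⊢ (q_0, yzy, Y#) ⊢ (q_0, zy, Y#) ⊢ (q_0, y, #) ⊢ (q_0, y, Y#) ⊢ (q_0, ε, Y#)
All input consumed; M is in state q_0.

q_0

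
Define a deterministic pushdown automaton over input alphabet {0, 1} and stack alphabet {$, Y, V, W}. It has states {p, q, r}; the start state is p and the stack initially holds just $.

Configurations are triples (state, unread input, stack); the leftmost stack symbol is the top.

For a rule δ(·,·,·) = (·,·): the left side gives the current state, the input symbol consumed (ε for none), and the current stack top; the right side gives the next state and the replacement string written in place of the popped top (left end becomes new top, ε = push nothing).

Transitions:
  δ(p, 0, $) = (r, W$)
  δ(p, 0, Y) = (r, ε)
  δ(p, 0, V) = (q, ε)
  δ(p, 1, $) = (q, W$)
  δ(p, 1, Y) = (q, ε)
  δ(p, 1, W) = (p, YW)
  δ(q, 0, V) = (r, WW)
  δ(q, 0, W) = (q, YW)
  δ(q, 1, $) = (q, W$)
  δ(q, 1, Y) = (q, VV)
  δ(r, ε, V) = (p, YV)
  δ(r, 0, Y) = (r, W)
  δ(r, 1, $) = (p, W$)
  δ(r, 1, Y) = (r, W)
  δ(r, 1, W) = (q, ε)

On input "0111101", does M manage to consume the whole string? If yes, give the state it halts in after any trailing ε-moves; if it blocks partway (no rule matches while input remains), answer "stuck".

(p, 0111101, $)
  read 0, top $: go to r, push W$ → (r, 111101, W$)
  read 1, top W: go to q, push ε → (q, 11101, $)
  read 1, top $: go to q, push W$ → (q, 1101, W$)
No transition for (q, 1, top W); M blocks with input 1101 remaining.

stuck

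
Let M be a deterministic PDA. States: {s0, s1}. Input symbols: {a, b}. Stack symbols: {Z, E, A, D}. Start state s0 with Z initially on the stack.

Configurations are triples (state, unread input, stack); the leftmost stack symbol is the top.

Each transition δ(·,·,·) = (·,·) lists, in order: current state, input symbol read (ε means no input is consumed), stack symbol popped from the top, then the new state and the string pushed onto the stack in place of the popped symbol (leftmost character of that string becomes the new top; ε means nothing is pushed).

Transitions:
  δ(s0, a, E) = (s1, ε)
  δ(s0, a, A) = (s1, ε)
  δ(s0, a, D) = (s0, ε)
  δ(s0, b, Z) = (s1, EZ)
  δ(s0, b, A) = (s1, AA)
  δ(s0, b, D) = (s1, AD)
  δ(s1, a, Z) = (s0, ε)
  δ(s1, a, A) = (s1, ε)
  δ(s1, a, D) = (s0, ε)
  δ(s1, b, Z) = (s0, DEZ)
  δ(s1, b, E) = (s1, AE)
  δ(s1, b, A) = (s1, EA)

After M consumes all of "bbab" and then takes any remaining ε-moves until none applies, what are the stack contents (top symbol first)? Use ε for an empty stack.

(s0, bbab, Z)
  read b, top Z: go to s1, push EZ → (s1, bab, EZ)
  read b, top E: go to s1, push AE → (s1, ab, AEZ)
  read a, top A: go to s1, push ε → (s1, b, EZ)
  read b, top E: go to s1, push AE → (s1, ε, AEZ)
All input consumed in state s1 with stack AEZ.

AEZ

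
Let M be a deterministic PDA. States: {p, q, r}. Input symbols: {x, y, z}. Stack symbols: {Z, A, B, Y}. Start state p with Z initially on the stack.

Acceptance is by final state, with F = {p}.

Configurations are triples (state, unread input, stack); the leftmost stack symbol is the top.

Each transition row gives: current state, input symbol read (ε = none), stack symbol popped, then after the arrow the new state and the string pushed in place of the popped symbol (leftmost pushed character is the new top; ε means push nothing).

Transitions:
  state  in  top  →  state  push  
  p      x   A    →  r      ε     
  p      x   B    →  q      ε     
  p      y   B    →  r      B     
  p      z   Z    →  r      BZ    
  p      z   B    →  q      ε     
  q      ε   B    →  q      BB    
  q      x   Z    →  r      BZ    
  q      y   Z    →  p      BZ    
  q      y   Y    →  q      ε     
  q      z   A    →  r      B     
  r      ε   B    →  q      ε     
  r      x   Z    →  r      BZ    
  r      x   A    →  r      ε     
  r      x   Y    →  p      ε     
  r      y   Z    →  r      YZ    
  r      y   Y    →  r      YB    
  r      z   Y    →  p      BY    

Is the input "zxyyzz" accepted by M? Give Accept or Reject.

Reject

(p, zxyyzz, Z)
  read z, top Z: go to r, push BZ → (r, xyyzz, BZ)
  ε-move, top B: go to q, push ε → (q, xyyzz, Z)
  read x, top Z: go to r, push BZ → (r, yyzz, BZ)
  ε-move, top B: go to q, push ε → (q, yyzz, Z)
  read y, top Z: go to p, push BZ → (p, yzz, BZ)
  read y, top B: go to r, push B → (r, zz, BZ)
  ε-move, top B: go to q, push ε → (q, zz, Z)
No transition applies at (q, zz, Z); input not fully consumed.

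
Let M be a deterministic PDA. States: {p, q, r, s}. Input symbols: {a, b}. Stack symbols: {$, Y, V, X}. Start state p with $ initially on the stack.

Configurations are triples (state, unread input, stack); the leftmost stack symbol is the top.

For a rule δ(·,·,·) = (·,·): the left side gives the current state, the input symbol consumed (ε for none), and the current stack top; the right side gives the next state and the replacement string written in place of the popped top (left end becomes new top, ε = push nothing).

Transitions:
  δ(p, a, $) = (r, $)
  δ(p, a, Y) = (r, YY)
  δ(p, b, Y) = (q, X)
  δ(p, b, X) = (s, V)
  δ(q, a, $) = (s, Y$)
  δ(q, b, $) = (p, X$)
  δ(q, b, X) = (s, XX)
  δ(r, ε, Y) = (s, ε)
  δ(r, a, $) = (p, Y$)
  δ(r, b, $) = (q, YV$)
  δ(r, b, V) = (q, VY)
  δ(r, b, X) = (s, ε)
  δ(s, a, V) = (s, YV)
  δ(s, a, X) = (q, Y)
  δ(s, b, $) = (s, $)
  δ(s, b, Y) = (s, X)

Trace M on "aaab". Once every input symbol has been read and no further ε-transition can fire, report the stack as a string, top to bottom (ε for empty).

X$

(p, aaab, $)
  read a, top $: go to r, push $ → (r, aab, $)
  read a, top $: go to p, push Y$ → (p, ab, Y$)
  read a, top Y: go to r, push YY → (r, b, YY$)
  ε-move, top Y: go to s, push ε → (s, b, Y$)
  read b, top Y: go to s, push X → (s, ε, X$)
All input consumed in state s with stack X$.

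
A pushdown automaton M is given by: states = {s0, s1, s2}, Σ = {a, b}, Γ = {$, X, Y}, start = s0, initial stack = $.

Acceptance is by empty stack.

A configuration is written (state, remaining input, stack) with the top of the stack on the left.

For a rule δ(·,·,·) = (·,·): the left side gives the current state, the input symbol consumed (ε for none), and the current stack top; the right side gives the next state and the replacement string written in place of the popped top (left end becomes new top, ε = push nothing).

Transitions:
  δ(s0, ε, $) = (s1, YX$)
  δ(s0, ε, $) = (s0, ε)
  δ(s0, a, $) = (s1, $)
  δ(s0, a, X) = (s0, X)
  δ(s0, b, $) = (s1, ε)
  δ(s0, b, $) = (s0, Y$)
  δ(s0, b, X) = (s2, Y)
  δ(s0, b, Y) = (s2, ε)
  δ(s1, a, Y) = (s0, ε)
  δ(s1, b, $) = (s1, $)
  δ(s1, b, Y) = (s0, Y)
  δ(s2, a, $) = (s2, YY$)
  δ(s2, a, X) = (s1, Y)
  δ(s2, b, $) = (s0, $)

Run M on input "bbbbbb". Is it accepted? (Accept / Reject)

One accepting computation: (s0, bbbbbb, $) ⊢ (s0, bbbbb, Y$) ⊢ (s2, bbbb, $) ⊢ (s0, bbb, $) ⊢ (s0, bb, Y$) ⊢ (s2, b, $) ⊢ (s0, ε, $) ⊢ (s0, ε, ε)
All input consumed and the stack is empty.

Accept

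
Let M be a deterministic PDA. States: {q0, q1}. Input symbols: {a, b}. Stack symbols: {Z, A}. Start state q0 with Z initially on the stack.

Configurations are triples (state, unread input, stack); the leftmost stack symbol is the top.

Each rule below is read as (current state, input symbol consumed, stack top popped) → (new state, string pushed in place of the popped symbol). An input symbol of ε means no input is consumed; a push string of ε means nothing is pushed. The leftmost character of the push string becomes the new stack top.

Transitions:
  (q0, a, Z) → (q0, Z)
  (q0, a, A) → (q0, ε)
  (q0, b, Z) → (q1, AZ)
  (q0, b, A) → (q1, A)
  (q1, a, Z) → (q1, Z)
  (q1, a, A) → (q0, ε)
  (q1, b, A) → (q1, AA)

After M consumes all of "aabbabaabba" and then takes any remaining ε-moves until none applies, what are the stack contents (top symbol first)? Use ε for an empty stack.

AZ

(q0, aabbabaabba, Z)
  read a, top Z: go to q0, push Z → (q0, abbabaabba, Z)
  read a, top Z: go to q0, push Z → (q0, bbabaabba, Z)
  read b, top Z: go to q1, push AZ → (q1, babaabba, AZ)
  read b, top A: go to q1, push AA → (q1, abaabba, AAZ)
  read a, top A: go to q0, push ε → (q0, baabba, AZ)
  read b, top A: go to q1, push A → (q1, aabba, AZ)
  read a, top A: go to q0, push ε → (q0, abba, Z)
  read a, top Z: go to q0, push Z → (q0, bba, Z)
  read b, top Z: go to q1, push AZ → (q1, ba, AZ)
  read b, top A: go to q1, push AA → (q1, a, AAZ)
  read a, top A: go to q0, push ε → (q0, ε, AZ)
All input consumed in state q0 with stack AZ.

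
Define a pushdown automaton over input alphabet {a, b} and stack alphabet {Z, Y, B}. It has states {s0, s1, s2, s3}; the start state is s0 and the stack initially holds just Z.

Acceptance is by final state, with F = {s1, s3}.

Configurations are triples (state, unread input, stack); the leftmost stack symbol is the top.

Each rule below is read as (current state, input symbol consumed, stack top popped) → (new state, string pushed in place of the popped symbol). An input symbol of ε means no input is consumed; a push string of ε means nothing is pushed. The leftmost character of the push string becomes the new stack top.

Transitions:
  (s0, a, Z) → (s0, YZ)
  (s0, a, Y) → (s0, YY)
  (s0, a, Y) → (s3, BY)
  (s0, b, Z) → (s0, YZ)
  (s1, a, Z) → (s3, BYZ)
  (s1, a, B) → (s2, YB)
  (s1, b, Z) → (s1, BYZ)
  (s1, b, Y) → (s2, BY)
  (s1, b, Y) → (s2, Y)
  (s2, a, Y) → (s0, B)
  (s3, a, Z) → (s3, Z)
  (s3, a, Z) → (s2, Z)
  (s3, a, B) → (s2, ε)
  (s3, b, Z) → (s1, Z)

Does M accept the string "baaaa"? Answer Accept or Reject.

One accepting computation: (s0, baaaa, Z) ⊢ (s0, aaaa, YZ) ⊢ (s0, aaa, YYZ) ⊢ (s0, aa, YYYZ) ⊢ (s0, a, YYYYZ) ⊢ (s3, ε, BYYYYZ)
All input consumed and state s3 ∈ F.

Accept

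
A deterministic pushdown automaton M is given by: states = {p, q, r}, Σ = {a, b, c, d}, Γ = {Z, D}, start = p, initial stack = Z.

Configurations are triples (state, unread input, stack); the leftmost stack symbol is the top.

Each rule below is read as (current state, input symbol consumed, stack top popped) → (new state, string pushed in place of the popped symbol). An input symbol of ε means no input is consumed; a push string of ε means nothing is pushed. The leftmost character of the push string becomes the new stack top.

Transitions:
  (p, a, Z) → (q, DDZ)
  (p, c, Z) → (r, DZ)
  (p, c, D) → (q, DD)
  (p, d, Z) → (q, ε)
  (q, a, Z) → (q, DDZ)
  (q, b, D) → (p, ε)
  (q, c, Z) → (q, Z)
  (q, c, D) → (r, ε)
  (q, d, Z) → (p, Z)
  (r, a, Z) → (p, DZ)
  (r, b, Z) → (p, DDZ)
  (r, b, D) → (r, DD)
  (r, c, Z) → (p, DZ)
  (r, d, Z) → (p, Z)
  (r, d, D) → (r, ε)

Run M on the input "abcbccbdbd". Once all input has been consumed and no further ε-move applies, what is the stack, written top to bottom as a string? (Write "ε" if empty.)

DZ

(p, abcbccbdbd, Z)
  read a, top Z: go to q, push DDZ → (q, bcbccbdbd, DDZ)
  read b, top D: go to p, push ε → (p, cbccbdbd, DZ)
  read c, top D: go to q, push DD → (q, bccbdbd, DDZ)
  read b, top D: go to p, push ε → (p, ccbdbd, DZ)
  read c, top D: go to q, push DD → (q, cbdbd, DDZ)
  read c, top D: go to r, push ε → (r, bdbd, DZ)
  read b, top D: go to r, push DD → (r, dbd, DDZ)
  read d, top D: go to r, push ε → (r, bd, DZ)
  read b, top D: go to r, push DD → (r, d, DDZ)
  read d, top D: go to r, push ε → (r, ε, DZ)
All input consumed in state r with stack DZ.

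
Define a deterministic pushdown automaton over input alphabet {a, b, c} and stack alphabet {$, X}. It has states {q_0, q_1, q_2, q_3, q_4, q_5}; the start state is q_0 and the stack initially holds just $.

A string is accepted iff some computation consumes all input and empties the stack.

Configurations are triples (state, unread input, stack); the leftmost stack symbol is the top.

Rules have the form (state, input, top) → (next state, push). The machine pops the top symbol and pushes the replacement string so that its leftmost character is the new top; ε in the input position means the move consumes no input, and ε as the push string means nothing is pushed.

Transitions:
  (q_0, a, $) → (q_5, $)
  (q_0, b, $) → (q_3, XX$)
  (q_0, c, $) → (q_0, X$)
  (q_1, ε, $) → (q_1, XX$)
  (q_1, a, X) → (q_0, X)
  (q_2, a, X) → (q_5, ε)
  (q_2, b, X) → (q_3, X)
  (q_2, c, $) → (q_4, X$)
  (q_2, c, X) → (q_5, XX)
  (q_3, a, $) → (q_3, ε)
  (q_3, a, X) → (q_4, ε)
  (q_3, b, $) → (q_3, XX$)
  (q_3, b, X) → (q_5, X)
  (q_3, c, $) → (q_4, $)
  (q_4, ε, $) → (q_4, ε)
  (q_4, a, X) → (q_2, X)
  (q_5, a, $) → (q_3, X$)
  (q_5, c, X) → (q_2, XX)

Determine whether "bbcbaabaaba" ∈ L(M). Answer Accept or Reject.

(q_0, bbcbaabaaba, $) ⊢ (q_3, bcbaabaaba, XX$) ⊢ (q_5, cbaabaaba, XX$) ⊢ (q_2, baabaaba, XXX$) ⊢ (q_3, aabaaba, XXX$) ⊢ (q_4, abaaba, XX$) ⊢ (q_2, baaba, XX$) ⊢ (q_3, aaba, XX$) ⊢ (q_4, aba, X$) ⊢ (q_2, ba, X$) ⊢ (q_3, a, X$) ⊢ (q_4, ε, $) ⊢ (q_4, ε, ε)
All input consumed and the stack is empty.

Accept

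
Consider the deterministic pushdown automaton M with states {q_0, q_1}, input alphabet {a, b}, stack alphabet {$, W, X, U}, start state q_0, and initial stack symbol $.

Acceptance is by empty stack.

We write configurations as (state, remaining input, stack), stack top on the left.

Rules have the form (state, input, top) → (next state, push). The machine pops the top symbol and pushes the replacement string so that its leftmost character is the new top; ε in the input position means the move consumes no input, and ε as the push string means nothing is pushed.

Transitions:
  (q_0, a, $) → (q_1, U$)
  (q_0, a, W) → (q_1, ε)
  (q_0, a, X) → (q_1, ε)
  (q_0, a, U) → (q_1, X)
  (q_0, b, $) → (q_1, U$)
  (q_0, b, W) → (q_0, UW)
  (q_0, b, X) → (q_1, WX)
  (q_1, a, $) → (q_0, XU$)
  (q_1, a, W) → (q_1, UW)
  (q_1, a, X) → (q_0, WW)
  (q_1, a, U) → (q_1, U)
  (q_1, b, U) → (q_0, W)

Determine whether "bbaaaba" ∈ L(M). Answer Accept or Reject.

Reject

(q_0, bbaaaba, $)
  read b, top $: go to q_1, push U$ → (q_1, baaaba, U$)
  read b, top U: go to q_0, push W → (q_0, aaaba, W$)
  read a, top W: go to q_1, push ε → (q_1, aaba, $)
  read a, top $: go to q_0, push XU$ → (q_0, aba, XU$)
  read a, top X: go to q_1, push ε → (q_1, ba, U$)
  read b, top U: go to q_0, push W → (q_0, a, W$)
  read a, top W: go to q_1, push ε → (q_1, ε, $)
All input consumed; stack is $, not empty, and no further ε-move applies.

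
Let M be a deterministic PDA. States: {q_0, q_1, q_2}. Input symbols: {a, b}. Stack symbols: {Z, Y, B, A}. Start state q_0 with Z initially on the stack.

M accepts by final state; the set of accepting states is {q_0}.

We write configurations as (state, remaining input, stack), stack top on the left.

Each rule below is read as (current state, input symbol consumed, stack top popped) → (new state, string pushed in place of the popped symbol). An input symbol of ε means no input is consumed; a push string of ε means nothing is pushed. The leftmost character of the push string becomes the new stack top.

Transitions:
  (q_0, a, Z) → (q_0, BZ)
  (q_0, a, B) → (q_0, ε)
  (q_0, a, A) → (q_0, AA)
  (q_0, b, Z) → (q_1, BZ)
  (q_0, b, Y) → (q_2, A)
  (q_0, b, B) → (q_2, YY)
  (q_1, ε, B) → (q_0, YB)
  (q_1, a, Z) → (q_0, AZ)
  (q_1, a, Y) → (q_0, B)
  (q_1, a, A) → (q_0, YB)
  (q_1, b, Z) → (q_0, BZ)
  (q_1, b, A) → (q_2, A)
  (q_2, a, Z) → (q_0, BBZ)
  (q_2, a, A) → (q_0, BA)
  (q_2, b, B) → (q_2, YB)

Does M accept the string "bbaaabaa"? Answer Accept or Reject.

Reject

(q_0, bbaaabaa, Z)
  read b, top Z: go to q_1, push BZ → (q_1, baaabaa, BZ)
  ε-move, top B: go to q_0, push YB → (q_0, baaabaa, YBZ)
  read b, top Y: go to q_2, push A → (q_2, aaabaa, ABZ)
  read a, top A: go to q_0, push BA → (q_0, aabaa, BABZ)
  read a, top B: go to q_0, push ε → (q_0, abaa, ABZ)
  read a, top A: go to q_0, push AA → (q_0, baa, AABZ)
No transition applies at (q_0, baa, AABZ); input not fully consumed.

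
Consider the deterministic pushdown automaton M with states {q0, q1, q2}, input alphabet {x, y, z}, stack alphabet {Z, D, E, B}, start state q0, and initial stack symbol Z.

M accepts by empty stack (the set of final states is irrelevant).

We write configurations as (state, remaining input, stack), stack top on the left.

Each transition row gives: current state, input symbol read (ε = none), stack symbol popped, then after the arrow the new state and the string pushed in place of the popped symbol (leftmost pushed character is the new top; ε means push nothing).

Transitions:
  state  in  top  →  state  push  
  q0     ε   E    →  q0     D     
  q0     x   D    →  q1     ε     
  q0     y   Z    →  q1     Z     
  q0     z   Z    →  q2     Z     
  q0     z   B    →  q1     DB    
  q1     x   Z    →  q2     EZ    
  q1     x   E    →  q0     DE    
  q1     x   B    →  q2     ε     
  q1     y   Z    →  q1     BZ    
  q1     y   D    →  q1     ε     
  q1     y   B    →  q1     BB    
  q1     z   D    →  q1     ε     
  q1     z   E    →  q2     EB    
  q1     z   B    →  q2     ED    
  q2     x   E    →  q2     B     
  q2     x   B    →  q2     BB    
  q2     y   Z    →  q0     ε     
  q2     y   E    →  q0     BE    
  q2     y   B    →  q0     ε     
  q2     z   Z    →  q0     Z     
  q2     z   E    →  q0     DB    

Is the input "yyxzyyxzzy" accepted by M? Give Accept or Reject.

(q0, yyxzyyxzzy, Z)
  read y, top Z: go to q1, push Z → (q1, yxzyyxzzy, Z)
  read y, top Z: go to q1, push BZ → (q1, xzyyxzzy, BZ)
  read x, top B: go to q2, push ε → (q2, zyyxzzy, Z)
  read z, top Z: go to q0, push Z → (q0, yyxzzy, Z)
  read y, top Z: go to q1, push Z → (q1, yxzzy, Z)
  read y, top Z: go to q1, push BZ → (q1, xzzy, BZ)
  read x, top B: go to q2, push ε → (q2, zzy, Z)
  read z, top Z: go to q0, push Z → (q0, zy, Z)
  read z, top Z: go to q2, push Z → (q2, y, Z)
  read y, top Z: go to q0, push ε → (q0, ε, ε)
All input consumed and the stack is empty.

Accept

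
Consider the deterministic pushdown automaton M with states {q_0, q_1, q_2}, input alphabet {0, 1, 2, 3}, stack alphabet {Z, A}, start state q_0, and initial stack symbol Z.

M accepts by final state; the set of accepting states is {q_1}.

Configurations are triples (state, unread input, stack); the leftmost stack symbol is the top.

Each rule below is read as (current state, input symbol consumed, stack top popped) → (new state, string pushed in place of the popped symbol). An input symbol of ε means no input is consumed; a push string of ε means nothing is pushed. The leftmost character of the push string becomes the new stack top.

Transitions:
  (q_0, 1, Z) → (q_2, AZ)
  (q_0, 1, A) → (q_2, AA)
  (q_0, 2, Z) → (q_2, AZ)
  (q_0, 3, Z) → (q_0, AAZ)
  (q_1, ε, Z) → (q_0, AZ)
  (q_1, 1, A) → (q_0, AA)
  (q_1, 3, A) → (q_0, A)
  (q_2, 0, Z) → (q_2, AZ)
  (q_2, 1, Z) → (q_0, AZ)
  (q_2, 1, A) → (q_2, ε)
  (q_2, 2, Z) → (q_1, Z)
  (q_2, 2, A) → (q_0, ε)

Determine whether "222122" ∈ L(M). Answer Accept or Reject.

(q_0, 222122, Z)
  read 2, top Z: go to q_2, push AZ → (q_2, 22122, AZ)
  read 2, top A: go to q_0, push ε → (q_0, 2122, Z)
  read 2, top Z: go to q_2, push AZ → (q_2, 122, AZ)
  read 1, top A: go to q_2, push ε → (q_2, 22, Z)
  read 2, top Z: go to q_1, push Z → (q_1, 2, Z)
  ε-move, top Z: go to q_0, push AZ → (q_0, 2, AZ)
No transition applies at (q_0, 2, AZ); input not fully consumed.

Reject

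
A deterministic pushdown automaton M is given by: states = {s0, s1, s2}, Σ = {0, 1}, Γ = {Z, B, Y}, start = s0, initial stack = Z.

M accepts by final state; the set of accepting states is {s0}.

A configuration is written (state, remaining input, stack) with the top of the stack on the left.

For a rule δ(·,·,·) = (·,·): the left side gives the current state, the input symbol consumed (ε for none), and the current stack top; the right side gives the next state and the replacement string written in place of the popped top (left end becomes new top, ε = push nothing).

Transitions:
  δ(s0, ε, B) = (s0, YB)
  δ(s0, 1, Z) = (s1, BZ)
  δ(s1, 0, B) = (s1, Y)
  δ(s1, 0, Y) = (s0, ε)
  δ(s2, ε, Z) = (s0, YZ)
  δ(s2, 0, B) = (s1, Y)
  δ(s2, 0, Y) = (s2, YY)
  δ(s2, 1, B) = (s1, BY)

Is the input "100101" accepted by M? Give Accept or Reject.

Reject

(s0, 100101, Z) ⊢ (s1, 00101, BZ) ⊢ (s1, 0101, YZ) ⊢ (s0, 101, Z) ⊢ (s1, 01, BZ) ⊢ (s1, 1, YZ)
No transition applies at (s1, 1, YZ); input not fully consumed.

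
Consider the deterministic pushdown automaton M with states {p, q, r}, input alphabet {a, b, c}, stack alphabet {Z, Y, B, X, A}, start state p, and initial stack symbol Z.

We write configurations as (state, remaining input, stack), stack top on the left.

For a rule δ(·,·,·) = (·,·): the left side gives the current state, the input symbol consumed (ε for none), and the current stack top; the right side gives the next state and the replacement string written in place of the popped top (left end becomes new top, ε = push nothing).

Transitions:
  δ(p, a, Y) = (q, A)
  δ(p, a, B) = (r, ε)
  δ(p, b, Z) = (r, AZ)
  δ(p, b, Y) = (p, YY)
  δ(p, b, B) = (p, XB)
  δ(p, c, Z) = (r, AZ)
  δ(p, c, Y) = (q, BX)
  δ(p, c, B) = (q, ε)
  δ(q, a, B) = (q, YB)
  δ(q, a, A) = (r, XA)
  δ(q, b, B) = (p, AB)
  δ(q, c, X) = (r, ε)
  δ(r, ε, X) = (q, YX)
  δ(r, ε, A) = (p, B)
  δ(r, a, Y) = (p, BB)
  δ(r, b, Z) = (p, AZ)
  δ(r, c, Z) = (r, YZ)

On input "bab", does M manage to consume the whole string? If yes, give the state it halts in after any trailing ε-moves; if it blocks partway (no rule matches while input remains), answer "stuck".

(p, bab, Z) ⊢ (r, ab, AZ) ⊢ (p, ab, BZ) ⊢ (r, b, Z) ⊢ (p, ε, AZ)
All input consumed; M is in state p.

p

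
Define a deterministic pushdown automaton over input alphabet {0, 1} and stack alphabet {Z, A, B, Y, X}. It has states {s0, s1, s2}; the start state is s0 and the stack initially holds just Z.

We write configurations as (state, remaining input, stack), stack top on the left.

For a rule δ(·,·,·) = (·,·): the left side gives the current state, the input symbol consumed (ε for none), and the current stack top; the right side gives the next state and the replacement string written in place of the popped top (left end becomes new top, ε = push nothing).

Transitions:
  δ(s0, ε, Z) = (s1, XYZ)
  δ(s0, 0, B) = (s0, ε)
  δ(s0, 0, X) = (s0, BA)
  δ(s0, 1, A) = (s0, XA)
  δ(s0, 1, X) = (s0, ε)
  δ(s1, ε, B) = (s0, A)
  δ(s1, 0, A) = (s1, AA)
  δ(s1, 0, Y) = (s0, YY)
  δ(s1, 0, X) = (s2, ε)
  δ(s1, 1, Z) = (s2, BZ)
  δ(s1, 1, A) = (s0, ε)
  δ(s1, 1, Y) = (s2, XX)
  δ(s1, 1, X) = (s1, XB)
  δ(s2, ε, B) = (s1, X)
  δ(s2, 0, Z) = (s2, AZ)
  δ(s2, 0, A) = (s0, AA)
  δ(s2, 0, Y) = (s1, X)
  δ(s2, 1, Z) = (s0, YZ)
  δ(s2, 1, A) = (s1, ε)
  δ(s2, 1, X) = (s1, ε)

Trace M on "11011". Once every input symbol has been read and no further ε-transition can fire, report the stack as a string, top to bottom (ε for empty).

(s0, 11011, Z) ⊢ (s1, 11011, XYZ) ⊢ (s1, 1011, XBYZ) ⊢ (s1, 011, XBBYZ) ⊢ (s2, 11, BBYZ) ⊢ (s1, 11, XBYZ) ⊢ (s1, 1, XBBYZ) ⊢ (s1, ε, XBBBYZ)
All input consumed in state s1 with stack XBBBYZ.

XBBBYZ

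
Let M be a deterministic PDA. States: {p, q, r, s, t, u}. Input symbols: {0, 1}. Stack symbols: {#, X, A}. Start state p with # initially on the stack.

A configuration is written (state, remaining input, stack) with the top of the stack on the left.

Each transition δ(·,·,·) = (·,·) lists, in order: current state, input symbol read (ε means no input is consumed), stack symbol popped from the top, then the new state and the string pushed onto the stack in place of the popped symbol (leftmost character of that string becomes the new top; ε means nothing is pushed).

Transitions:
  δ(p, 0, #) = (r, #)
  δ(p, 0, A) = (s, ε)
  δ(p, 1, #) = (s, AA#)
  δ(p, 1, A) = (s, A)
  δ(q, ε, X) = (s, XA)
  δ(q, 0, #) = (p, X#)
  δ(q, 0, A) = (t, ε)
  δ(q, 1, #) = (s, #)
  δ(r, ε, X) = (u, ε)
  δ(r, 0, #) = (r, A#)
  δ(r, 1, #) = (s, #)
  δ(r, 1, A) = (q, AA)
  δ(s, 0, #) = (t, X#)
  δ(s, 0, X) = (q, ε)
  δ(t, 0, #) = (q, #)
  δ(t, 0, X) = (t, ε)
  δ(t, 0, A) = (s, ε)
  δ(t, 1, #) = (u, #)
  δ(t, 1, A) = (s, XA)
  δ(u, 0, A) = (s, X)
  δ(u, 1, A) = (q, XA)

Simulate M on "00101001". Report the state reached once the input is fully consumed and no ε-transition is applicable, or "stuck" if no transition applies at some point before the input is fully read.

(p, 00101001, #)
  read 0, top #: go to r, push # → (r, 0101001, #)
  read 0, top #: go to r, push A# → (r, 101001, A#)
  read 1, top A: go to q, push AA → (q, 01001, AA#)
  read 0, top A: go to t, push ε → (t, 1001, A#)
  read 1, top A: go to s, push XA → (s, 001, XA#)
  read 0, top X: go to q, push ε → (q, 01, A#)
  read 0, top A: go to t, push ε → (t, 1, #)
  read 1, top #: go to u, push # → (u, ε, #)
All input consumed; M is in state u.

u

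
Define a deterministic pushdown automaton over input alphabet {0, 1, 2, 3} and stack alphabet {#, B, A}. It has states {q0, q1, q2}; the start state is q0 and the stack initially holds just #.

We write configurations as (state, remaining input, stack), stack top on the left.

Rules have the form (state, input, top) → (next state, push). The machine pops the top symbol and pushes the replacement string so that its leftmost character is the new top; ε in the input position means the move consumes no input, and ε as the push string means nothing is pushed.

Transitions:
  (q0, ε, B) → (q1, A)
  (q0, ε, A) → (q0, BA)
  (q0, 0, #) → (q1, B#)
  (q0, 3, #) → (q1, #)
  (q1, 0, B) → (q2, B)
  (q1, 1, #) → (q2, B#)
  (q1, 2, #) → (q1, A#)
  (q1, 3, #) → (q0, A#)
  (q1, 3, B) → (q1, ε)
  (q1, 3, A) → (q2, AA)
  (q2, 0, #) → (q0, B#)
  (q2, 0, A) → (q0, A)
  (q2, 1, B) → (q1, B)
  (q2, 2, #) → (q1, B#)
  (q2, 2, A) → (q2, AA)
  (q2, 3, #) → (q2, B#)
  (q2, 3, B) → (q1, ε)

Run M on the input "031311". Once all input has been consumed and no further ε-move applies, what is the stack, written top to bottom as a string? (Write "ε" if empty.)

B#

(q0, 031311, #) ⊢ (q1, 31311, B#) ⊢ (q1, 1311, #) ⊢ (q2, 311, B#) ⊢ (q1, 11, #) ⊢ (q2, 1, B#) ⊢ (q1, ε, B#)
All input consumed in state q1 with stack B#.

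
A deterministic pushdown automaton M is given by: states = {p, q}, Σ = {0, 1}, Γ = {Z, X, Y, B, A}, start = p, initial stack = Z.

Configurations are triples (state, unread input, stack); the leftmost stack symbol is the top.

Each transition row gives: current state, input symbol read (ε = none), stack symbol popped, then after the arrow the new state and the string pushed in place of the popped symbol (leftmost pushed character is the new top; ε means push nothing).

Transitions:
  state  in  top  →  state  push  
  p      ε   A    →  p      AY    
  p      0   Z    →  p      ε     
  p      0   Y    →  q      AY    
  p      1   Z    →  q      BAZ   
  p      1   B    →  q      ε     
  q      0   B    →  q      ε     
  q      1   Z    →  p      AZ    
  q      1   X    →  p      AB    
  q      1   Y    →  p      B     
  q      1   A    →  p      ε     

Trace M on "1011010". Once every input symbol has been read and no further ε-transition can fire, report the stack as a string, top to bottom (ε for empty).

ε

(p, 1011010, Z) ⊢ (q, 011010, BAZ) ⊢ (q, 11010, AZ) ⊢ (p, 1010, Z) ⊢ (q, 010, BAZ) ⊢ (q, 10, AZ) ⊢ (p, 0, Z) ⊢ (p, ε, ε)
All input consumed in state p with stack ε.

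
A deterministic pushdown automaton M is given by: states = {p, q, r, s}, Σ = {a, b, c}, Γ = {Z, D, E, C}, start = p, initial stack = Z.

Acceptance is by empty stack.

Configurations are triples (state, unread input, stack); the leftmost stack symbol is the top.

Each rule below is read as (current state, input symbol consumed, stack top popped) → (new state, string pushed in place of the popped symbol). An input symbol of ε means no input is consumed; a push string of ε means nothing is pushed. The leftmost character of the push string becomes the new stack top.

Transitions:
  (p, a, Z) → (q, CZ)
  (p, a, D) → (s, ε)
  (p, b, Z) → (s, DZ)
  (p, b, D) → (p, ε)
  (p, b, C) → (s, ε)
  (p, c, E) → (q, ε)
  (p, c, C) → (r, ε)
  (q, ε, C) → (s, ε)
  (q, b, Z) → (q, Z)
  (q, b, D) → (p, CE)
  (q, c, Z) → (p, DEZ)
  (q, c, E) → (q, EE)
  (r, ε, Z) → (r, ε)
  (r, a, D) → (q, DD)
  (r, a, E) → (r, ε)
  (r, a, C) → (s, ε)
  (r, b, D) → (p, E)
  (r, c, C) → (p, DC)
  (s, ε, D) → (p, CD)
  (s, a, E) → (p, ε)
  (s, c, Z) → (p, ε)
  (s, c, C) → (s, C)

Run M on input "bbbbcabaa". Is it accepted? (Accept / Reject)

Reject

(p, bbbbcabaa, Z)
  read b, top Z: go to s, push DZ → (s, bbbcabaa, DZ)
  ε-move, top D: go to p, push CD → (p, bbbcabaa, CDZ)
  read b, top C: go to s, push ε → (s, bbcabaa, DZ)
  ε-move, top D: go to p, push CD → (p, bbcabaa, CDZ)
  read b, top C: go to s, push ε → (s, bcabaa, DZ)
  ε-move, top D: go to p, push CD → (p, bcabaa, CDZ)
  read b, top C: go to s, push ε → (s, cabaa, DZ)
  ε-move, top D: go to p, push CD → (p, cabaa, CDZ)
  read c, top C: go to r, push ε → (r, abaa, DZ)
  read a, top D: go to q, push DD → (q, baa, DDZ)
  read b, top D: go to p, push CE → (p, aa, CEDZ)
No transition applies at (p, aa, CEDZ); input not fully consumed.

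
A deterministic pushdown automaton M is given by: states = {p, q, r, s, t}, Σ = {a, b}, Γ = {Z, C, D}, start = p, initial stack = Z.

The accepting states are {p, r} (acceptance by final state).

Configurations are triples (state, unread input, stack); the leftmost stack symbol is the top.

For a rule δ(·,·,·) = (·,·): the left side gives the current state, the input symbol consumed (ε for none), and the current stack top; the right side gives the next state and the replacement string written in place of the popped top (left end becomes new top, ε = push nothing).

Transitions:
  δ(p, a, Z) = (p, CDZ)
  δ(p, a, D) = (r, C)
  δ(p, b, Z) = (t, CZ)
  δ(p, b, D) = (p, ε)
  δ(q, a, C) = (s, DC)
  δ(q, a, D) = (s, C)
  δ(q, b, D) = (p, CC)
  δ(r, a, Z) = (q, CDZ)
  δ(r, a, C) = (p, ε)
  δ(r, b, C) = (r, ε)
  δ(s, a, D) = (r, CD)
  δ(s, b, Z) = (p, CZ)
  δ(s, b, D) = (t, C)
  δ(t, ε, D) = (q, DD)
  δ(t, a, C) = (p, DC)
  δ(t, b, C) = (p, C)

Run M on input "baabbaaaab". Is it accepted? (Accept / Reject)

Accept

(p, baabbaaaab, Z)
  read b, top Z: go to t, push CZ → (t, aabbaaaab, CZ)
  read a, top C: go to p, push DC → (p, abbaaaab, DCZ)
  read a, top D: go to r, push C → (r, bbaaaab, CCZ)
  read b, top C: go to r, push ε → (r, baaaab, CZ)
  read b, top C: go to r, push ε → (r, aaaab, Z)
  read a, top Z: go to q, push CDZ → (q, aaab, CDZ)
  read a, top C: go to s, push DC → (s, aab, DCDZ)
  read a, top D: go to r, push CD → (r, ab, CDCDZ)
  read a, top C: go to p, push ε → (p, b, DCDZ)
  read b, top D: go to p, push ε → (p, ε, CDZ)
All input consumed; state p ∈ F.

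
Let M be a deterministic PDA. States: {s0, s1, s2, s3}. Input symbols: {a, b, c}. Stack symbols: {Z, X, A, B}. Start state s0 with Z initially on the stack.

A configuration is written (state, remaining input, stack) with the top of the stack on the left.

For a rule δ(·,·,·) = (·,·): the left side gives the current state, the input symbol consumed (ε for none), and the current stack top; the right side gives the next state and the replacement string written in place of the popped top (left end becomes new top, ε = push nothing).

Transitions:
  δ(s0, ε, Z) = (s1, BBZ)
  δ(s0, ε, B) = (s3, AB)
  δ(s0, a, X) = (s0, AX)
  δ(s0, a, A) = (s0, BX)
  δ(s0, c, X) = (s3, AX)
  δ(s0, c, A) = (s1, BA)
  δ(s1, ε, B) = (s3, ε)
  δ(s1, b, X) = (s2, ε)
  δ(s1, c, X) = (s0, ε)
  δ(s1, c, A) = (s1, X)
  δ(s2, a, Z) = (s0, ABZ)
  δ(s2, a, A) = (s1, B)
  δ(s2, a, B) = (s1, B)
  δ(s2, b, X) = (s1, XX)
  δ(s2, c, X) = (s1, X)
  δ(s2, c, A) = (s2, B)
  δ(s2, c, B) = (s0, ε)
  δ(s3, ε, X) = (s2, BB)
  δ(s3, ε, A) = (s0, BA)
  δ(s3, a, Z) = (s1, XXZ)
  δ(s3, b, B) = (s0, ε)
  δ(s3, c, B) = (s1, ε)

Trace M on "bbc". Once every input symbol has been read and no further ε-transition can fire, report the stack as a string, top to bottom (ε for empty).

Z

(s0, bbc, Z) ⊢ (s1, bbc, BBZ) ⊢ (s3, bbc, BZ) ⊢ (s0, bc, Z) ⊢ (s1, bc, BBZ) ⊢ (s3, bc, BZ) ⊢ (s0, c, Z) ⊢ (s1, c, BBZ) ⊢ (s3, c, BZ) ⊢ (s1, ε, Z)
All input consumed in state s1 with stack Z.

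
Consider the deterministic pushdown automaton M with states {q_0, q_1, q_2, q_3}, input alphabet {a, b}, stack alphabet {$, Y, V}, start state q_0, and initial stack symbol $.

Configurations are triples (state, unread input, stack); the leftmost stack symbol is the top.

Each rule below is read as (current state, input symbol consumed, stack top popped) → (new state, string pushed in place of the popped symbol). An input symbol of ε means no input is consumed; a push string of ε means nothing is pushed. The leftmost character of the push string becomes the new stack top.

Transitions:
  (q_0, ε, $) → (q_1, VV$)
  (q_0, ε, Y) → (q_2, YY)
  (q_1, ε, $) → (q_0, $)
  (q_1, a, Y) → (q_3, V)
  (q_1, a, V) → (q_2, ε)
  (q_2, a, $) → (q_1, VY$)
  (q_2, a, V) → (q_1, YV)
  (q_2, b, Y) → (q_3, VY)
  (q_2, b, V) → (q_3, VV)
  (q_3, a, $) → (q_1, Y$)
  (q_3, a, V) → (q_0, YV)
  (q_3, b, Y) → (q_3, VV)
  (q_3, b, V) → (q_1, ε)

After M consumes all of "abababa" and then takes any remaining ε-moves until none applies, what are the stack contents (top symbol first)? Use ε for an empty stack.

YYVYYVYYVV$

(q_0, abababa, $)
  ε-move, top $: go to q_1, push VV$ → (q_1, abababa, VV$)
  read a, top V: go to q_2, push ε → (q_2, bababa, V$)
  read b, top V: go to q_3, push VV → (q_3, ababa, VV$)
  read a, top V: go to q_0, push YV → (q_0, baba, YVV$)
  ε-move, top Y: go to q_2, push YY → (q_2, baba, YYVV$)
  read b, top Y: go to q_3, push VY → (q_3, aba, VYYVV$)
  read a, top V: go to q_0, push YV → (q_0, ba, YVYYVV$)
  ε-move, top Y: go to q_2, push YY → (q_2, ba, YYVYYVV$)
  read b, top Y: go to q_3, push VY → (q_3, a, VYYVYYVV$)
  read a, top V: go to q_0, push YV → (q_0, ε, YVYYVYYVV$)
  ε-move, top Y: go to q_2, push YY → (q_2, ε, YYVYYVYYVV$)
All input consumed in state q_2 with stack YYVYYVYYVV$.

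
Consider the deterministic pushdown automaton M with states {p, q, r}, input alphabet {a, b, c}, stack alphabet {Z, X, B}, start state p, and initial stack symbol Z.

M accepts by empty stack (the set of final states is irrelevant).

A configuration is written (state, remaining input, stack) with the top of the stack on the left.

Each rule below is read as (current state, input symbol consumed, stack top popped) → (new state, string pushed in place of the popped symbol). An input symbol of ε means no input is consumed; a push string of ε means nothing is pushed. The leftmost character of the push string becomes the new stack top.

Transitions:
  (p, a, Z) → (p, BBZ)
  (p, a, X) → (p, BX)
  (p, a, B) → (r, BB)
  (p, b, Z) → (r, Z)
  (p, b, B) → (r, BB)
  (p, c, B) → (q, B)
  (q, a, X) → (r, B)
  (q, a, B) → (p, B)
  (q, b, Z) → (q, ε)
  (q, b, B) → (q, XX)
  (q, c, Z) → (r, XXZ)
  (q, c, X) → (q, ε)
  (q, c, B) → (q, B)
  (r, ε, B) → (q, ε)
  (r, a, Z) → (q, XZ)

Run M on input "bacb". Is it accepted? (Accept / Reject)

(p, bacb, Z) ⊢ (r, acb, Z) ⊢ (q, cb, XZ) ⊢ (q, b, Z) ⊢ (q, ε, ε)
All input consumed and the stack is empty.

Accept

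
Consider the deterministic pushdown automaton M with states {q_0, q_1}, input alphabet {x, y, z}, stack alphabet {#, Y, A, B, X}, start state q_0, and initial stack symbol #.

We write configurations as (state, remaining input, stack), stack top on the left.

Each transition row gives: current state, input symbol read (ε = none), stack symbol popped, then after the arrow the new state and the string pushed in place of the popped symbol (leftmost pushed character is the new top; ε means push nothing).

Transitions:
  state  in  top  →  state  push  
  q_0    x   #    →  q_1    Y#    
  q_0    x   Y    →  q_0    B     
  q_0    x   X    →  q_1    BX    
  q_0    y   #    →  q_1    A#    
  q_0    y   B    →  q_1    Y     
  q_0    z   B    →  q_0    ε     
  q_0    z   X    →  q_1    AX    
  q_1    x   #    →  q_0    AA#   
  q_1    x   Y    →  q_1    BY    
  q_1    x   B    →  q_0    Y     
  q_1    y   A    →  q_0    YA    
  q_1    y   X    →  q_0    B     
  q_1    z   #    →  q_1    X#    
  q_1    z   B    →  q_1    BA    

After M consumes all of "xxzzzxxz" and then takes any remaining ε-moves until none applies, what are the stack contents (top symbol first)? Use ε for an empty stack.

AAAY#

(q_0, xxzzzxxz, #)
  read x, top #: go to q_1, push Y# → (q_1, xzzzxxz, Y#)
  read x, top Y: go to q_1, push BY → (q_1, zzzxxz, BY#)
  read z, top B: go to q_1, push BA → (q_1, zzxxz, BAY#)
  read z, top B: go to q_1, push BA → (q_1, zxxz, BAAY#)
  read z, top B: go to q_1, push BA → (q_1, xxz, BAAAY#)
  read x, top B: go to q_0, push Y → (q_0, xz, YAAAY#)
  read x, top Y: go to q_0, push B → (q_0, z, BAAAY#)
  read z, top B: go to q_0, push ε → (q_0, ε, AAAY#)
All input consumed in state q_0 with stack AAAY#.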